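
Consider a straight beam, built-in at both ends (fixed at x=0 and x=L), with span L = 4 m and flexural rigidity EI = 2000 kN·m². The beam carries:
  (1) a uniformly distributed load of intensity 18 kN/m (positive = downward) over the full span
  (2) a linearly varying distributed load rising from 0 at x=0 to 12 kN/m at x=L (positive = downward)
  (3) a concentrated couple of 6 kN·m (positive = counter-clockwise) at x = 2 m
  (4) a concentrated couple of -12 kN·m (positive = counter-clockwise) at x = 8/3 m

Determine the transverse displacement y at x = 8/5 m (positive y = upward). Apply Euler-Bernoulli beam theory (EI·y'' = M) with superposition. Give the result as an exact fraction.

y(8/5) = -36893/5859375 m

Load 1 — uniform load w=18 kN/m over full span:
  y_1 = -wx²(L-x)²/(24EI) = -18·(8/5)²·(4-(8/5))²/(24·2000) = -432/78125 m
Load 2 — triangular load w₀=12 kN/m (0→w₀ over full span):
  y_2 = -w₀x²(L-x)²(x+2L)/(120LEI) = -12·(8/5)²·(4-(8/5))²·((8/5)+2·4)/(120·4·2000) = -3456/1953125 m
Load 3 — applied couple M₀=6 kN·m at a=2 m (b=L-a=2):
  y_3 = (R_Ax³/6 - M_Ax²/2)/EI  [x≤a] with R_A=9/4, M_A=3/2 = ((9/4)·(8/5)³/6 - (3/2)·(8/5)²/2)/2000 = -3/15625 m
Load 4 — applied couple M₀=-12 kN·m at a=8/3 m (b=L-a=4/3):
  y_4 = (R_Ax³/6 - M_Ax²/2)/EI  [x≤a] with R_A=-4, M_A=-4 = ((-4)·(8/5)³/6 - (-4)·(8/5)²/2)/2000 = 56/46875 m
Superposition: y = Σ y_i = -36893/5859375 m ≈ -0.006296 m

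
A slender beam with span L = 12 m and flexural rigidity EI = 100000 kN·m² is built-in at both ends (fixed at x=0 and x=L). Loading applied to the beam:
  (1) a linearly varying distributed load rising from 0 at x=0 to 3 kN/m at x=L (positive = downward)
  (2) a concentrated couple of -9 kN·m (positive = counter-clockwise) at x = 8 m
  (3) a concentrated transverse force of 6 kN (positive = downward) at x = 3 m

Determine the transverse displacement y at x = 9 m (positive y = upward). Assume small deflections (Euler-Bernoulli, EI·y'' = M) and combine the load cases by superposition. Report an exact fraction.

y(9) = -4527/8000000 m

Load 1 — triangular load w₀=3 kN/m (0→w₀ over full span):
  y_1 = -w₀x²(L-x)²(x+2L)/(120LEI) = -3·9²·(12-9)²·(9+2·12)/(120·12·100000) = -8019/16000000 m
Load 2 — applied couple M₀=-9 kN·m at a=8 m (b=L-a=4):
  y_2 = (R_Ax³/6 - M_Ax²/2 - M₀(x-a)²/2)/EI  [x>a] with R_A=-1, M_A=-3 = ((-1)·9³/6 - (-3)·9²/2 - (-9)·(9-8)²/2)/100000 = 9/200000 m
Load 3 — point force P=6 kN at a=3 m (b=L-a=9):
  y_3 = -Pa²(L-x)²(3bL-(3b+a)(L-x))/(6L³EI)  [x>a] = -6·3²·(12-9)²·(3·9·12-(3·9+3)·(12-9))/(6·12³·100000) = -351/3200000 m
Superposition: y = Σ y_i = -4527/8000000 m ≈ -0.000566 m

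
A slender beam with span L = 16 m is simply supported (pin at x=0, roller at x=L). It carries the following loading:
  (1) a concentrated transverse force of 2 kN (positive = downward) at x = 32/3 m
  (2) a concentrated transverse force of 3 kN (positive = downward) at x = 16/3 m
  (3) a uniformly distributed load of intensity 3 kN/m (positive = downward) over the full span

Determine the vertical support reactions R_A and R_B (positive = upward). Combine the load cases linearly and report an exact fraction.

Load 1 — point force P=2 kN at a=32/3 m (b=L-a=16/3):
  R_A = Pb/L = 2·(16/3)/16 = 2/3 kN
  R_B = Pa/L = 2·(32/3)/16 = 4/3 kN
Load 2 — point force P=3 kN at a=16/3 m (b=L-a=32/3):
  R_A = Pb/L = 3·(32/3)/16 = 2 kN
  R_B = Pa/L = 3·(16/3)/16 = 1 kN
Load 3 — uniform load w=3 kN/m over full span:
  R_A = wL/2 = 3·16/2 = 24 kN
  R_B = wL/2 = 3·16/2 = 24 kN
Superposition: R_A = 80/3 kN, R_B = 79/3 kN

R_A = 80/3 kN, R_B = 79/3 kN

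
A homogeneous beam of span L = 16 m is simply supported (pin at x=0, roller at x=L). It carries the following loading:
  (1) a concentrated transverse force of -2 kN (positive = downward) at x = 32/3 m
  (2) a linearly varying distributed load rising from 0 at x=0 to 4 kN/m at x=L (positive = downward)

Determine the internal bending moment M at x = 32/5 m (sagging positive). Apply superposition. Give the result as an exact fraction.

M(32/5) = 19904/375 kN·m

Load 1 — point force P=-2 kN at a=32/3 m (b=L-a=16/3):
  M_1 = Pbx/L  [x≤a] = (-2)·(16/3)·(32/5)/16 = -64/15 kN·m
Load 2 — triangular load w₀=4 kN/m (0→w₀ over full span):
  M_2 = w₀Lx/6 - w₀x³/(6L) = 4·16·(32/5)/6 - 4·(32/5)³/(6·16) = 7168/125 kN·m
Superposition: M = Σ M_i = 19904/375 kN·m ≈ 53.077333 kN·m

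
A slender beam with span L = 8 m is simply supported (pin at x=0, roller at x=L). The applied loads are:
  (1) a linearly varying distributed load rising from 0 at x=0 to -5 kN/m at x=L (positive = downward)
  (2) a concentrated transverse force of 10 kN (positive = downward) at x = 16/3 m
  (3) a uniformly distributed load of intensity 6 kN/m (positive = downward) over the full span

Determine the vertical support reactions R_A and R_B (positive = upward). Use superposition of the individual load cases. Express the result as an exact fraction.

R_A = 62/3 kN, R_B = 52/3 kN

Load 1 — triangular load w₀=-5 kN/m (0→w₀ over full span):
  R_A = w₀L/6 = (-5)·8/6 = -20/3 kN
  R_B = w₀L/3 = (-5)·8/3 = -40/3 kN
Load 2 — point force P=10 kN at a=16/3 m (b=L-a=8/3):
  R_A = Pb/L = 10·(8/3)/8 = 10/3 kN
  R_B = Pa/L = 10·(16/3)/8 = 20/3 kN
Load 3 — uniform load w=6 kN/m over full span:
  R_A = wL/2 = 6·8/2 = 24 kN
  R_B = wL/2 = 6·8/2 = 24 kN
Superposition: R_A = 62/3 kN, R_B = 52/3 kN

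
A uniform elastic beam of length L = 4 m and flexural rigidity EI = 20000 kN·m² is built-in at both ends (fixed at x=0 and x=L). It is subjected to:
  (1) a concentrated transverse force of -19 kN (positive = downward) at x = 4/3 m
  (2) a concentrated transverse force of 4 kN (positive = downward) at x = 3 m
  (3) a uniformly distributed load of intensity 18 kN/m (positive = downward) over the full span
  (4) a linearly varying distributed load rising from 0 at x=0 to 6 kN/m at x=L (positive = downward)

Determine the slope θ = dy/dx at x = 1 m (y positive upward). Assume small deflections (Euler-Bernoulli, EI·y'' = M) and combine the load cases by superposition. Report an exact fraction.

Load 1 — point force P=-19 kN at a=4/3 m (b=L-a=8/3):
  θ_1 = -Pb²x(2aL-(3a+b)x)/(2L³EI)  [x≤a] = -(-19)·(8/3)²·1·(2·(4/3)·4-(3·(4/3)+(8/3))·1)/(2·4³·20000) = 19/90000 rad
Load 2 — point force P=4 kN at a=3 m (b=L-a=1):
  θ_2 = -Pb²x(2aL-(3a+b)x)/(2L³EI)  [x≤a] = -4·1²·1·(2·3·4-(3·3+1)·1)/(2·4³·20000) = -7/320000 rad
Load 3 — uniform load w=18 kN/m over full span:
  θ_3 = -wx(L-x)(L-2x)/(12EI) = -18·1·(4-1)·(4-2·1)/(12·20000) = -9/20000 rad
Load 4 — triangular load w₀=6 kN/m (0→w₀ over full span):
  θ_4 = -w₀(2x(L-x)(L-2x)(x+2L)+x²(L-x)²)/(120LEI) = -6·(2·1·(4-1)·(4-2·1)·(1+2·4)+1²·(4-1)²)/(120·4·20000) = -117/1600000 rad
Superposition: θ = Σ θ_i = -601/1800000 rad ≈ -0.000334 rad

θ(1) = -601/1800000 rad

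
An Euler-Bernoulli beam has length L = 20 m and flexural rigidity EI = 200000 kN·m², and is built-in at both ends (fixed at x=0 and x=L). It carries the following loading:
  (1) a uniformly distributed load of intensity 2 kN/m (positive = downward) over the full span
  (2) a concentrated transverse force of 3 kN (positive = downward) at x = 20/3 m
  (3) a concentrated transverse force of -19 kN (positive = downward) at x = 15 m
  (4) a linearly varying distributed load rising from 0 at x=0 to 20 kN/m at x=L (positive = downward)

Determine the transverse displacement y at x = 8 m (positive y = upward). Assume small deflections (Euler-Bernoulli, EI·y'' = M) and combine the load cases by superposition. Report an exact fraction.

Load 1 — uniform load w=2 kN/m over full span:
  y_1 = -wx²(L-x)²/(24EI) = -2·8²·(20-8)²/(24·200000) = -12/3125 m
Load 2 — point force P=3 kN at a=20/3 m (b=L-a=40/3):
  y_2 = -Pa²(L-x)²(3bL-(3b+a)(L-x))/(6L³EI)  [x>a] = -3·(20/3)²·(20-8)²·(3·(40/3)·20-(3·(40/3)+(20/3))·(20-8))/(6·20³·200000) = -3/6250 m
Load 3 — point force P=-19 kN at a=15 m (b=L-a=5):
  y_3 = -Pb²x²(3aL-(3a+b)x)/(6L³EI)  [x≤a] = -(-19)·5²·8²·(3·15·20-(3·15+5)·8)/(6·20³·200000) = 19/12000 m
Load 4 — triangular load w₀=20 kN/m (0→w₀ over full span):
  y_4 = -w₀x²(L-x)²(x+2L)/(120LEI) = -20·8²·(20-8)²·(8+2·20)/(120·20·200000) = -288/15625 m
Superposition: y = Σ y_i = -31753/1500000 m ≈ -0.021169 m

y(8) = -31753/1500000 m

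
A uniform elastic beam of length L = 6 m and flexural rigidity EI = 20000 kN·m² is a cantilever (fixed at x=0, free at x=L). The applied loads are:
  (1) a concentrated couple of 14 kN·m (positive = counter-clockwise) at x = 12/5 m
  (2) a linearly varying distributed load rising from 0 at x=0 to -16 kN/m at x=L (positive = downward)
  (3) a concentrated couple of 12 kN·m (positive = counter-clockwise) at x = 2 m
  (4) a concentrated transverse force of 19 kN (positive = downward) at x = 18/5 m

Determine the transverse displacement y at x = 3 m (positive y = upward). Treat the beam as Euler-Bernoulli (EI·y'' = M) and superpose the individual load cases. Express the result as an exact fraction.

Load 1 — applied couple M₀=14 kN·m at a=12/5 m (b=L-a=18/5):
  y_1 = M₀a(2x-a)/(2EI)  [x>a] = 14·(12/5)·(2·3-(12/5))/(2·20000) = 189/62500 m
Load 2 — triangular load w₀=-16 kN/m (0→w₀ over full span):
  y_2 = (w₀Lx³/12-w₀L²x²/6-w₀x⁵/(120L))/EI = ((-16)·6·3³/12-(-16)·6²·3²/6-(-16)·3⁵/(120·6))/20000 = 3267/100000 m
Load 3 — applied couple M₀=12 kN·m at a=2 m (b=L-a=4):
  y_3 = M₀a(2x-a)/(2EI)  [x>a] = 12·2·(2·3-2)/(2·20000) = 3/1250 m
Load 4 — point force P=19 kN at a=18/5 m (b=L-a=12/5):
  y_4 = -Px²(3a-x)/(6EI)  [x≤a] = -19·3²·(3·(18/5)-3)/(6·20000) = -2223/200000 m
Superposition: y = Σ y_i = 26979/1000000 m ≈ 0.026979 m

y(3) = 26979/1000000 m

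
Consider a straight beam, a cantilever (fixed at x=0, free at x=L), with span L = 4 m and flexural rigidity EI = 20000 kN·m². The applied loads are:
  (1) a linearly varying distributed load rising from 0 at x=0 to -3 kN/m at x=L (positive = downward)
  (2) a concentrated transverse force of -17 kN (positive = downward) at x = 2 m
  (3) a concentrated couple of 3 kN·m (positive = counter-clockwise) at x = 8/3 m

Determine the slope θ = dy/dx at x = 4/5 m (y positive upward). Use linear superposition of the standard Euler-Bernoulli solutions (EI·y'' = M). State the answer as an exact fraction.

θ(4/5) = 5477/3125000 rad

Load 1 — triangular load w₀=-3 kN/m (0→w₀ over full span):
  θ_1 = (w₀Lx²/4-w₀L²x/3-w₀x⁴/(24L))/EI = ((-3)·4·(4/5)²/4-(-3)·4²·(4/5)/3-(-3)·(4/5)⁴/(24·4))/20000 = 851/1562500 rad
Load 2 — point force P=-17 kN at a=2 m (b=L-a=2):
  θ_2 = -Px(2a-x)/(2EI)  [x≤a] = -(-17)·(4/5)·(2·2-(4/5))/(2·20000) = 17/15625 rad
Load 3 — applied couple M₀=3 kN·m at a=8/3 m (b=L-a=4/3):
  θ_3 = M₀x/EI  [x≤a] = 3·(4/5)/20000 = 3/25000 rad
Superposition: θ = Σ θ_i = 5477/3125000 rad ≈ 0.001753 rad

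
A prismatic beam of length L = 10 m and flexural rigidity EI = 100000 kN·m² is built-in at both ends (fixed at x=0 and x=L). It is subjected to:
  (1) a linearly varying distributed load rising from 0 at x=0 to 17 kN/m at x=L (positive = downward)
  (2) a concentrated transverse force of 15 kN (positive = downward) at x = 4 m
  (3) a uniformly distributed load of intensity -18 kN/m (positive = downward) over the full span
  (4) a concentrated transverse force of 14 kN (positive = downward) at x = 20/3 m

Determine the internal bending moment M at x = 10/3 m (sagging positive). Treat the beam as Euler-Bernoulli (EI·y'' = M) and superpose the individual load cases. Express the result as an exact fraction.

Load 1 — triangular load w₀=17 kN/m (0→w₀ over full span):
  M_1 = 3w₀Lx/20 - w₀L²/30 - w₀x³/(6L) = 3·17·10·(10/3)/20 - 17·10²/30 - 17·(10/3)³/(6·10) = 1445/81 kN·m
Load 2 — point force P=15 kN at a=4 m (b=L-a=6):
  M_2 = Pb²(3a+b)x/L³ - Pab²/L²  [x≤a] = 15·6²·(3·4+6)·(10/3)/10³ - 15·4·6²/10² = 54/5 kN·m
Load 3 — uniform load w=-18 kN/m over full span:
  M_3 = wLx/2 - wL²/12 - wx²/2 = (-18)·10·(10/3)/2 - (-18)·10²/12 - (-18)·(10/3)²/2 = -50 kN·m
Load 4 — point force P=14 kN at a=20/3 m (b=L-a=10/3):
  M_4 = Pb²(3a+b)x/L³ - Pab²/L²  [x≤a] = 14·(10/3)²·(3·(20/3)+(10/3))·(10/3)/10³ - 14·(20/3)·(10/3)²/10² = 140/81 kN·m
Superposition: M = Σ M_i = -7951/405 kN·m ≈ -19.632099 kN·m

M(10/3) = -7951/405 kN·m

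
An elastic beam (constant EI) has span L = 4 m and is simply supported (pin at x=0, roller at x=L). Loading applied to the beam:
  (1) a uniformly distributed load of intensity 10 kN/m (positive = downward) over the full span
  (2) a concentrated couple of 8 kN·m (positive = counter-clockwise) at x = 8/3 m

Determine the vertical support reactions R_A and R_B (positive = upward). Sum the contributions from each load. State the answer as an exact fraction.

Load 1 — uniform load w=10 kN/m over full span:
  R_A = wL/2 = 10·4/2 = 20 kN
  R_B = wL/2 = 10·4/2 = 20 kN
Load 2 — applied couple M₀=8 kN·m at a=8/3 m (b=L-a=4/3):
  R_A = M₀/L = 8/4 = 2 kN
  R_B = -M₀/L = -8/4 = -2 kN
Superposition: R_A = 22 kN, R_B = 18 kN

R_A = 22 kN, R_B = 18 kN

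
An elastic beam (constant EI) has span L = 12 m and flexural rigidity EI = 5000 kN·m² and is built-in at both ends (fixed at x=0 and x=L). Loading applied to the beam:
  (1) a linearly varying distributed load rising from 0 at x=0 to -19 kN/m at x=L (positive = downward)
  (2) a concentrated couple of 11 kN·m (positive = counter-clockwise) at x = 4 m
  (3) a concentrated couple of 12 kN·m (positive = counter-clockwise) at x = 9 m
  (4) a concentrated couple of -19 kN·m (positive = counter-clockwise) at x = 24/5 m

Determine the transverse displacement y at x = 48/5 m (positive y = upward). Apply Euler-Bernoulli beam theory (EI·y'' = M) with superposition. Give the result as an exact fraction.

y(48/5) = 1732457/39062500 m

Load 1 — triangular load w₀=-19 kN/m (0→w₀ over full span):
  y_1 = -w₀x²(L-x)²(x+2L)/(120LEI) = -(-19)·(48/5)²·(12-(48/5))²·((48/5)+2·12)/(120·12·5000) = 459648/9765625 m
Load 2 — applied couple M₀=11 kN·m at a=4 m (b=L-a=8):
  y_2 = (R_Ax³/6 - M_Ax²/2 - M₀(x-a)²/2)/EI  [x>a] with R_A=11/9, M_A=0 = ((11/9)·(48/5)³/6 - 0·(48/5)²/2 - 11·((48/5)-4)²/2)/5000 = 121/78125 m
Load 3 — applied couple M₀=12 kN·m at a=9 m (b=L-a=3):
  y_3 = (R_Ax³/6 - M_Ax²/2 - M₀(x-a)²/2)/EI  [x>a] with R_A=9/8, M_A=15/4 = ((9/8)·(48/5)³/6 - (15/4)·(48/5)²/2 - 12·((48/5)-9)²/2)/5000 = -567/312500 m
Load 4 — applied couple M₀=-19 kN·m at a=24/5 m (b=L-a=36/5):
  y_4 = (R_Ax³/6 - M_Ax²/2 - M₀(x-a)²/2)/EI  [x>a] with R_A=-57/25, M_A=-57/25 = ((-57/25)·(48/5)³/6 - (-57/25)·(48/5)²/2 - (-19)·((48/5)-(24/5))²/2)/5000 = -4788/1953125 m
Superposition: y = Σ y_i = 1732457/39062500 m ≈ 0.044351 m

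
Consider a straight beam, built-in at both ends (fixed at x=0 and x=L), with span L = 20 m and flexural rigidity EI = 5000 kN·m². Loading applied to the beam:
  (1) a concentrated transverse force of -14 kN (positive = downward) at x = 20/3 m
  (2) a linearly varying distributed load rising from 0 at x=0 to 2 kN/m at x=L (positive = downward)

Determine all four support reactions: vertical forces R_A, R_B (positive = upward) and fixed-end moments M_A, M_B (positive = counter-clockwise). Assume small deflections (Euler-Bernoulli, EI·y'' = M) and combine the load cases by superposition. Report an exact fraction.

Load 1 — point force P=-14 kN at a=20/3 m (b=L-a=40/3):
  R_A = Pb²(3a+b)/L³ = (-14)·(40/3)²·(3·(20/3)+(40/3))/20³ = -280/27 kN
  M_A = Pab²/L² = (-14)·(20/3)·(40/3)²/20² = -1120/27 kN·m
  R_B = Pa²(a+3b)/L³ = (-14)·(20/3)²·((20/3)+3·(40/3))/20³ = -98/27 kN
  M_B = -Pa²b/L² = -(-14)·(20/3)²·(40/3)/20² = 560/27 kN·m
Load 2 — triangular load w₀=2 kN/m (0→w₀ over full span):
  R_A = 3w₀L/20 = 3·2·20/20 = 6 kN
  M_A = w₀L²/30 = 2·20²/30 = 80/3 kN·m
  R_B = 7w₀L/20 = 7·2·20/20 = 14 kN
  M_B = -w₀L²/20 = -2·20²/20 = -40 kN·m
Superposition: R_A = -118/27 kN, M_A = -400/27 kN·m, R_B = 280/27 kN, M_B = -520/27 kN·m

R_A = -118/27 kN, M_A = -400/27 kN·m, R_B = 280/27 kN, M_B = -520/27 kN·m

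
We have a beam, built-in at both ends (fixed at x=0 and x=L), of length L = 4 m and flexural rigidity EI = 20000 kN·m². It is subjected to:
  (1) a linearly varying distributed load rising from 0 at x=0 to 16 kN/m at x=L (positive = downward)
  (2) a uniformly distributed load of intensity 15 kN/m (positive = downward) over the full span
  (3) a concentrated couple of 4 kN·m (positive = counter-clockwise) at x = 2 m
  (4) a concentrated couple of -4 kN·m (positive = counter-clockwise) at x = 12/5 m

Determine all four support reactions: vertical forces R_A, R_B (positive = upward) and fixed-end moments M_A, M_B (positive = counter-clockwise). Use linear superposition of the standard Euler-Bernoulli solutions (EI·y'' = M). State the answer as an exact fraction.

Load 1 — triangular load w₀=16 kN/m (0→w₀ over full span):
  R_A = 3w₀L/20 = 3·16·4/20 = 48/5 kN
  M_A = w₀L²/30 = 16·4²/30 = 128/15 kN·m
  R_B = 7w₀L/20 = 7·16·4/20 = 112/5 kN
  M_B = -w₀L²/20 = -16·4²/20 = -64/5 kN·m
Load 2 — uniform load w=15 kN/m over full span:
  R_A = wL/2 = 15·4/2 = 30 kN
  M_A = wL²/12 = 15·4²/12 = 20 kN·m
  R_B = wL/2 = 15·4/2 = 30 kN
  M_B = -wL²/12 = -15·4²/12 = -20 kN·m
Load 3 — applied couple M₀=4 kN·m at a=2 m (b=L-a=2):
  R_A = 6M₀ab/L³ = 6·4·2·2/4³ = 3/2 kN
  M_A = M₀b(2a-b)/L² = 4·2·(2·2-2)/4² = 1 kN·m
  R_B = -6M₀ab/L³ = -6·4·2·2/4³ = -3/2 kN
  M_B = M₀a(2b-a)/L² = 4·2·(2·2-2)/4² = 1 kN·m
Load 4 — applied couple M₀=-4 kN·m at a=12/5 m (b=L-a=8/5):
  R_A = 6M₀ab/L³ = 6·(-4)·(12/5)·(8/5)/4³ = -36/25 kN
  M_A = M₀b(2a-b)/L² = (-4)·(8/5)·(2·(12/5)-(8/5))/4² = -32/25 kN·m
  R_B = -6M₀ab/L³ = -6·(-4)·(12/5)·(8/5)/4³ = 36/25 kN
  M_B = M₀a(2b-a)/L² = (-4)·(12/5)·(2·(8/5)-(12/5))/4² = -12/25 kN·m
Superposition: R_A = 1983/50 kN, M_A = 2119/75 kN·m, R_B = 2617/50 kN, M_B = -807/25 kN·m

R_A = 1983/50 kN, M_A = 2119/75 kN·m, R_B = 2617/50 kN, M_B = -807/25 kN·m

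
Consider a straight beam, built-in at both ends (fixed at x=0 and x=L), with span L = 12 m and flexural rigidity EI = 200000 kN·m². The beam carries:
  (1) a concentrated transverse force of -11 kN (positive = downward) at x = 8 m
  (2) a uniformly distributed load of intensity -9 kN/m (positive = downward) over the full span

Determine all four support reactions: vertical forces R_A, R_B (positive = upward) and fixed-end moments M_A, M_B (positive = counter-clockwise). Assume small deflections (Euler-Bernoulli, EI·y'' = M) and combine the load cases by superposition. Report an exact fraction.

R_A = -1535/27 kN, M_A = -1060/9 kN·m, R_B = -1678/27 kN, M_B = 1148/9 kN·m

Load 1 — point force P=-11 kN at a=8 m (b=L-a=4):
  R_A = Pb²(3a+b)/L³ = (-11)·4²·(3·8+4)/12³ = -77/27 kN
  M_A = Pab²/L² = (-11)·8·4²/12² = -88/9 kN·m
  R_B = Pa²(a+3b)/L³ = (-11)·8²·(8+3·4)/12³ = -220/27 kN
  M_B = -Pa²b/L² = -(-11)·8²·4/12² = 176/9 kN·m
Load 2 — uniform load w=-9 kN/m over full span:
  R_A = wL/2 = (-9)·12/2 = -54 kN
  M_A = wL²/12 = (-9)·12²/12 = -108 kN·m
  R_B = wL/2 = (-9)·12/2 = -54 kN
  M_B = -wL²/12 = -(-9)·12²/12 = 108 kN·m
Superposition: R_A = -1535/27 kN, M_A = -1060/9 kN·m, R_B = -1678/27 kN, M_B = 1148/9 kN·m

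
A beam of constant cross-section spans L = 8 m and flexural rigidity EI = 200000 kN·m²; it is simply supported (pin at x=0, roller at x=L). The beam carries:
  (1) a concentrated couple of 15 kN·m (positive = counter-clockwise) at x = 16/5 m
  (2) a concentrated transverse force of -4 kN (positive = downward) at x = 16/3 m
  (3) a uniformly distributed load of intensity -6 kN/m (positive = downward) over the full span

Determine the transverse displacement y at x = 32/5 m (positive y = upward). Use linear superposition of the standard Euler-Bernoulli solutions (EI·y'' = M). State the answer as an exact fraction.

y(32/5) = 181046/158203125 m

Load 1 — applied couple M₀=15 kN·m at a=16/5 m (b=L-a=24/5):
  y_1 = (M₀x³/(6L)-M₀(x-a)²/2+C₁x)/EI  [x>a] with C₁=M₀(3b²-L²)/(6L)=8/5 = (15·(32/5)³/(6·8)-15·((32/5)-(16/5))²/2+(8/5)·(32/5))/200000 = 6/78125 m
Load 2 — point force P=-4 kN at a=16/3 m (b=L-a=8/3):
  y_2 = -Pa(L-x)(2Lx-a²-x²)/(6LEI)  [x>a] = -(-4)·(16/3)·(8-(32/5))·(2·8·(32/5)-(16/3)²-(32/5)²)/(6·8·200000) = 3712/31640625 m
Load 3 — uniform load w=-6 kN/m over full span:
  y_3 = -wx(L³-2Lx²+x³)/(24EI) = -(-6)·(32/5)·(8³-2·8·(32/5)²+(32/5)³)/(24·200000) = 1856/1953125 m
Superposition: y = Σ y_i = 181046/158203125 m ≈ 0.001144 m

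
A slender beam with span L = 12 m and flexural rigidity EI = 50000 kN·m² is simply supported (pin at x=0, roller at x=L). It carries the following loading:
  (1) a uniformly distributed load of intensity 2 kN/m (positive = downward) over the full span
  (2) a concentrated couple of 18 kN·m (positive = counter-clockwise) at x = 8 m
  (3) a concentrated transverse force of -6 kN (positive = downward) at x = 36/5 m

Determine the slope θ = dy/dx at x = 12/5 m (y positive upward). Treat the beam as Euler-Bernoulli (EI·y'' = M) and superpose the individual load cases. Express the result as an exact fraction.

θ(12/5) = -2883/1562500 rad

Load 1 — uniform load w=2 kN/m over full span:
  θ_1 = -w(L³-6Lx²+4x³)/(24EI) = -2·(12³-6·12·(12/5)²+4·(12/5)³)/(24·50000) = -891/390625 rad
Load 2 — applied couple M₀=18 kN·m at a=8 m (b=L-a=4):
  θ_2 = (M₀x²/(2L)+C₁)/EI  [x≤a] with C₁=M₀(3b²-L²)/(6L)=-24 = (18·(12/5)²/(2·12)+(-24))/50000 = -123/312500 rad
Load 3 — point force P=-6 kN at a=36/5 m (b=L-a=24/5):
  θ_3 = -Pb(L²-b²-3x²)/(6LEI)  [x≤a] = -(-6)·(24/5)·(12²-(24/5)²-3·(12/5)²)/(6·12·50000) = 324/390625 rad
Superposition: θ = Σ θ_i = -2883/1562500 rad ≈ -0.001845 rad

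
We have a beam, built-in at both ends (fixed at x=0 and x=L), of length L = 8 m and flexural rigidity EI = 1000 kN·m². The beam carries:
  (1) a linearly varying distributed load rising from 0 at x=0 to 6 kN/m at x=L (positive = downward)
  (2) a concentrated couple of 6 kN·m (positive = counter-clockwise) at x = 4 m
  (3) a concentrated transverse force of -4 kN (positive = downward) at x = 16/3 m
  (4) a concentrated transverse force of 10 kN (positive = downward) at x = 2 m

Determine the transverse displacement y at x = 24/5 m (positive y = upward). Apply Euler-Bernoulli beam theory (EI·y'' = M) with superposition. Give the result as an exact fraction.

Load 1 — triangular load w₀=6 kN/m (0→w₀ over full span):
  y_1 = -w₀x²(L-x)²(x+2L)/(120LEI) = -6·(24/5)²·(8-(24/5))²·((24/5)+2·8)/(120·8·1000) = -59904/1953125 m
Load 2 — applied couple M₀=6 kN·m at a=4 m (b=L-a=4):
  y_2 = (R_Ax³/6 - M_Ax²/2 - M₀(x-a)²/2)/EI  [x>a] with R_A=9/8, M_A=3/2 = ((9/8)·(24/5)³/6 - (3/2)·(24/5)²/2 - 6·((24/5)-4)²/2)/1000 = 24/15625 m
Load 3 — point force P=-4 kN at a=16/3 m (b=L-a=8/3):
  y_3 = -Pb²x²(3aL-(3a+b)x)/(6L³EI)  [x≤a] = -(-4)·(8/3)²·(24/5)²·(3·(16/3)·8-(3·(16/3)+(8/3))·(24/5))/(6·8³·1000) = 128/15625 m
Load 4 — point force P=10 kN at a=2 m (b=L-a=6):
  y_4 = -Pa²(L-x)²(3bL-(3b+a)(L-x))/(6L³EI)  [x>a] = -10·2²·(8-(24/5))²·(3·6·8-(3·6+2)·(8-(24/5)))/(6·8³·1000) = -4/375 m
Superposition: y = Σ y_i = -185212/5859375 m ≈ -0.031610 m

y(24/5) = -185212/5859375 m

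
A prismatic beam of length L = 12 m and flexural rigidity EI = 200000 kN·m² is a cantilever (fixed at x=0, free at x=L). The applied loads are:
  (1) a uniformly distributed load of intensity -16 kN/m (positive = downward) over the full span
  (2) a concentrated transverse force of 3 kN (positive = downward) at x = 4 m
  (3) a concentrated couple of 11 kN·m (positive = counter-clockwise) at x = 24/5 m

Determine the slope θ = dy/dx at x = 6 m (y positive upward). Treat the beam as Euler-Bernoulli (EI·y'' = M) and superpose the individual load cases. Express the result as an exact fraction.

Load 1 — uniform load w=-16 kN/m over full span:
  θ_1 = -wx(x²-3Lx+3L²)/(6EI) = -(-16)·6·(6²-3·12·6+3·12²)/(6·200000) = 63/3125 rad
Load 2 — point force P=3 kN at a=4 m (b=L-a=8):
  θ_2 = -Pa²/(2EI)  [x>a] = -3·4²/(2·200000) = -3/25000 rad
Load 3 — applied couple M₀=11 kN·m at a=24/5 m (b=L-a=36/5):
  θ_3 = M₀a/EI  [x>a] = 11·(24/5)/200000 = 33/125000 rad
Superposition: θ = Σ θ_i = 1269/62500 rad ≈ 0.020304 rad

θ(6) = 1269/62500 rad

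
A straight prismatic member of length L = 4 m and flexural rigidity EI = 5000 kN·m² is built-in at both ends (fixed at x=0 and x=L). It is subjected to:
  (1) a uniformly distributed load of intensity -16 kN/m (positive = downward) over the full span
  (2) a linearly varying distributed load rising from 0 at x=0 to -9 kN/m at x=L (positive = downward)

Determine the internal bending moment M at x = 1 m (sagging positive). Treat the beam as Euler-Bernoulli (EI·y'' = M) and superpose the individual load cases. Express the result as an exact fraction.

M(1) = -347/120 kN·m

Load 1 — uniform load w=-16 kN/m over full span:
  M_1 = wLx/2 - wL²/12 - wx²/2 = (-16)·4·1/2 - (-16)·4²/12 - (-16)·1²/2 = -8/3 kN·m
Load 2 — triangular load w₀=-9 kN/m (0→w₀ over full span):
  M_2 = 3w₀Lx/20 - w₀L²/30 - w₀x³/(6L) = 3·(-9)·4·1/20 - (-9)·4²/30 - (-9)·1³/(6·4) = -9/40 kN·m
Superposition: M = Σ M_i = -347/120 kN·m ≈ -2.891667 kN·m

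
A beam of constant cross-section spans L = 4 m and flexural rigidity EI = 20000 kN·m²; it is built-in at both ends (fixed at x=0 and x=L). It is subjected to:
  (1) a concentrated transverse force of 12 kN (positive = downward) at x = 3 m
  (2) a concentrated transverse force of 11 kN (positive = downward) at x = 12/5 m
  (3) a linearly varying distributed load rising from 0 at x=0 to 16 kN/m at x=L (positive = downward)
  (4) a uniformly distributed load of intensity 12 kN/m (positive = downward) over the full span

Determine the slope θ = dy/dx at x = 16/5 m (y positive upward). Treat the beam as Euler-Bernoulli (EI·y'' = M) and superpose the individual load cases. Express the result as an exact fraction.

Load 1 — point force P=12 kN at a=3 m (b=L-a=1):
  θ_1 = Pa²(L-x)(2bL-(3b+a)(L-x))/(2L³EI)  [x>a] = 12·3²·(4-(16/5))·(2·1·4-(3·1+3)·(4-(16/5)))/(2·4³·20000) = 27/250000 rad
Load 2 — point force P=11 kN at a=12/5 m (b=L-a=8/5):
  θ_2 = Pa²(L-x)(2bL-(3b+a)(L-x))/(2L³EI)  [x>a] = 11·(12/5)²·(4-(16/5))·(2·(8/5)·4-(3·(8/5)+(12/5))·(4-(16/5)))/(2·4³·20000) = 1089/7812500 rad
Load 3 — triangular load w₀=16 kN/m (0→w₀ over full span):
  θ_3 = -w₀(2x(L-x)(L-2x)(x+2L)+x²(L-x)²)/(120LEI) = -16·(2·(16/5)·(4-(16/5))·(4-2·(16/5))·((16/5)+2·4)+(16/5)²·(4-(16/5))²)/(120·4·20000) = 256/1171875 rad
Load 4 — uniform load w=12 kN/m over full span:
  θ_4 = -wx(L-x)(L-2x)/(12EI) = -12·(16/5)·(4-(16/5))·(4-2·(16/5))/(12·20000) = 24/78125 rad
Superposition: θ = Σ θ_i = 72473/93750000 rad ≈ 0.000773 rad

θ(16/5) = 72473/93750000 rad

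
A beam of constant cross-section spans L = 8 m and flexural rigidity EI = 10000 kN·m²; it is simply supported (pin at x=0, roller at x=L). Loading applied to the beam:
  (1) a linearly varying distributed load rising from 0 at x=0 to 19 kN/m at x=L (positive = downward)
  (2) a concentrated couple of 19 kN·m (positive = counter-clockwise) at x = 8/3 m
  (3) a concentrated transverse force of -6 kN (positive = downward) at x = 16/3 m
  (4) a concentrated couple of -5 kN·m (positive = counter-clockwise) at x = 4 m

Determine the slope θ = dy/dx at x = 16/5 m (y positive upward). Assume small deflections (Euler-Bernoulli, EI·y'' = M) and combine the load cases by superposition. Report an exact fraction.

θ(16/5) = -880279/168750000 rad

Load 1 — triangular load w₀=19 kN/m (0→w₀ over full span):
  θ_1 = -w₀(7L⁴-30L²x²+15x⁴)/(360LEI) = -19·(7·8⁴-30·8²·(16/5)²+15·(16/5)⁴)/(360·8·10000) = -24548/3515625 rad
Load 2 — applied couple M₀=19 kN·m at a=8/3 m (b=L-a=16/3):
  θ_2 = (M₀x²/(2L)-M₀(x-a)+C₁)/EI  [x>a] with C₁=M₀(3b²-L²)/(6L)=76/9 = (19·(16/5)²/(2·8)-19·((16/5)-(8/3))+(76/9))/10000 = 589/562500 rad
Load 3 — point force P=-6 kN at a=16/3 m (b=L-a=8/3):
  θ_3 = -Pb(L²-b²-3x²)/(6LEI)  [x≤a] = -(-6)·(8/3)·(8²-(8/3)²-3·(16/5)²)/(6·8·10000) = 368/421875 rad
Load 4 — applied couple M₀=-5 kN·m at a=4 m (b=L-a=4):
  θ_4 = (M₀x²/(2L)+C₁)/EI  [x≤a] with C₁=M₀(3b²-L²)/(6L)=5/3 = ((-5)·(16/5)²/(2·8)+(5/3))/10000 = -23/150000 rad
Superposition: θ = Σ θ_i = -880279/168750000 rad ≈ -0.005216 rad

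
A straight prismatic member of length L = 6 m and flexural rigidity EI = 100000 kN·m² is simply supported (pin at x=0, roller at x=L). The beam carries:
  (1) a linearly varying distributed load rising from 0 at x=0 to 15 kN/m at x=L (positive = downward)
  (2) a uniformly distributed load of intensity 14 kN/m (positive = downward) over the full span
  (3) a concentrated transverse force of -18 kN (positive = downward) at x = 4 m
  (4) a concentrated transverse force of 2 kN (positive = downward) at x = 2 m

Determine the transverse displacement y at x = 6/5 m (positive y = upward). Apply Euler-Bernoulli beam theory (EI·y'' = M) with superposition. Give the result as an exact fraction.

y(6/5) = -210847/117187500 m

Load 1 — triangular load w₀=15 kN/m (0→w₀ over full span):
  y_1 = -w₀x(7L⁴-10L²x²+3x⁴)/(360LEI) = -15·(6/5)·(7·6⁴-10·6²·(6/5)²+3·(6/5)⁴)/(360·6·100000) = -6966/9765625 m
Load 2 — uniform load w=14 kN/m over full span:
  y_2 = -wx(L³-2Lx²+x³)/(24EI) = -14·(6/5)·(6³-2·6·(6/5)²+(6/5)³)/(24·100000) = -5481/3906250 m
Load 3 — point force P=-18 kN at a=4 m (b=L-a=2):
  y_3 = -Pbx(L²-b²-x²)/(6LEI)  [x≤a] = -(-18)·2·(6/5)·(6²-2²-(6/5)²)/(6·6·100000) = 573/1562500 m
Load 4 — point force P=2 kN at a=2 m (b=L-a=4):
  y_4 = -Pbx(L²-b²-x²)/(6LEI)  [x≤a] = -2·4·(6/5)·(6²-4²-(6/5)²)/(6·6·100000) = -58/1171875 m
Superposition: y = Σ y_i = -210847/117187500 m ≈ -0.001799 m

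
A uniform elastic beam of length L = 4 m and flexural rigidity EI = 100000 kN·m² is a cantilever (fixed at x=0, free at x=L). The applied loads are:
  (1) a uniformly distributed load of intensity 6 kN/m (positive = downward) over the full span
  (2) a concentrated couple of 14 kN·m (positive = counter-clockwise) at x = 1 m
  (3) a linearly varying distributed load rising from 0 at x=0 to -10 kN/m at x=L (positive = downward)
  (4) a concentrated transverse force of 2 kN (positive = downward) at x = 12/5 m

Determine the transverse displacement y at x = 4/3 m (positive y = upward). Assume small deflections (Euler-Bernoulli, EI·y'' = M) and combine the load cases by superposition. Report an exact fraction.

Load 1 — uniform load w=6 kN/m over full span:
  y_1 = -wx²(x²-4Lx+6L²)/(24EI) = -6·(4/3)²·((4/3)²-4·4·(4/3)+6·4²)/(24·100000) = -86/253125 m
Load 2 — applied couple M₀=14 kN·m at a=1 m (b=L-a=3):
  y_2 = M₀a(2x-a)/(2EI)  [x>a] = 14·1·(2·(4/3)-1)/(2·100000) = 7/60000 m
Load 3 — triangular load w₀=-10 kN/m (0→w₀ over full span):
  y_3 = (w₀Lx³/12-w₀L²x²/6-w₀x⁵/(120L))/EI = ((-10)·4·(4/3)³/12-(-10)·4²·(4/3)²/6-(-10)·(4/3)⁵/(120·4))/100000 = 902/2278125 m
Load 4 — point force P=2 kN at a=12/5 m (b=L-a=8/5):
  y_4 = -Px²(3a-x)/(6EI)  [x≤a] = -2·(4/3)²·(3·(12/5)-(4/3))/(6·100000) = -44/1265625 m
Superposition: y = Σ y_i = 50333/364500000 m ≈ 0.000138 m

y(4/3) = 50333/364500000 m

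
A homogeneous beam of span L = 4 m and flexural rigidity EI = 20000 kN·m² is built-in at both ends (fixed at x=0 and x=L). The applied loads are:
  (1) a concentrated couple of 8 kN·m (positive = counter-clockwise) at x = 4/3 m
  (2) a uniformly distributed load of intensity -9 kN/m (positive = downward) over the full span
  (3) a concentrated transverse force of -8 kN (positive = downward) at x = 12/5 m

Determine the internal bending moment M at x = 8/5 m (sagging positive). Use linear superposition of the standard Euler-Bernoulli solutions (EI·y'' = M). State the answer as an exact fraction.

M(8/5) = -19588/1875 kN·m

Load 1 — applied couple M₀=8 kN·m at a=4/3 m (b=L-a=8/3):
  M_1 = R_Ax - M_A - M₀  [x>a] with R_A=8/3, M_A=0 = (8/3)·(8/5) - 0 - 8 = -56/15 kN·m
Load 2 — uniform load w=-9 kN/m over full span:
  M_2 = wLx/2 - wL²/12 - wx²/2 = (-9)·4·(8/5)/2 - (-9)·4²/12 - (-9)·(8/5)²/2 = -132/25 kN·m
Load 3 — point force P=-8 kN at a=12/5 m (b=L-a=8/5):
  M_3 = Pb²(3a+b)x/L³ - Pab²/L²  [x≤a] = (-8)·(8/5)²·(3·(12/5)+(8/5))·(8/5)/4³ - (-8)·(12/5)·(8/5)²/4² = -896/625 kN·m
Superposition: M = Σ M_i = -19588/1875 kN·m ≈ -10.446933 kN·m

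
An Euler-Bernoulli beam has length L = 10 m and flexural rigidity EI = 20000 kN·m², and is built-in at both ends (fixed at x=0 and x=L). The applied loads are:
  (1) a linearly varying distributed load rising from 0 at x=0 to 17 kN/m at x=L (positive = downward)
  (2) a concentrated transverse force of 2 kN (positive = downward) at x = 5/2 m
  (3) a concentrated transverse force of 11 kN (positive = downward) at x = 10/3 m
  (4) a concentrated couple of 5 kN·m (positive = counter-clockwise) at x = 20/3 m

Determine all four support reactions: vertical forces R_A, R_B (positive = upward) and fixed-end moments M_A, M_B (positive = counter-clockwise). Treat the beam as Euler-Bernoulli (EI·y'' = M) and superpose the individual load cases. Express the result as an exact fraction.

Load 1 — triangular load w₀=17 kN/m (0→w₀ over full span):
  R_A = 3w₀L/20 = 3·17·10/20 = 51/2 kN
  M_A = w₀L²/30 = 17·10²/30 = 170/3 kN·m
  R_B = 7w₀L/20 = 7·17·10/20 = 119/2 kN
  M_B = -w₀L²/20 = -17·10²/20 = -85 kN·m
Load 2 — point force P=2 kN at a=5/2 m (b=L-a=15/2):
  R_A = Pb²(3a+b)/L³ = 2·(15/2)²·(3·(5/2)+(15/2))/10³ = 27/16 kN
  M_A = Pab²/L² = 2·(5/2)·(15/2)²/10² = 45/16 kN·m
  R_B = Pa²(a+3b)/L³ = 2·(5/2)²·((5/2)+3·(15/2))/10³ = 5/16 kN
  M_B = -Pa²b/L² = -2·(5/2)²·(15/2)/10² = -15/16 kN·m
Load 3 — point force P=11 kN at a=10/3 m (b=L-a=20/3):
  R_A = Pb²(3a+b)/L³ = 11·(20/3)²·(3·(10/3)+(20/3))/10³ = 220/27 kN
  M_A = Pab²/L² = 11·(10/3)·(20/3)²/10² = 440/27 kN·m
  R_B = Pa²(a+3b)/L³ = 11·(10/3)²·((10/3)+3·(20/3))/10³ = 77/27 kN
  M_B = -Pa²b/L² = -11·(10/3)²·(20/3)/10² = -220/27 kN·m
Load 4 — applied couple M₀=5 kN·m at a=20/3 m (b=L-a=10/3):
  R_A = 6M₀ab/L³ = 6·5·(20/3)·(10/3)/10³ = 2/3 kN
  M_A = M₀b(2a-b)/L² = 5·(10/3)·(2·(20/3)-(10/3))/10² = 5/3 kN·m
  R_B = -6M₀ab/L³ = -6·5·(20/3)·(10/3)/10³ = -2/3 kN
  M_B = M₀a(2b-a)/L² = 5·(20/3)·(2·(10/3)-(20/3))/10² = 0 kN·m
Superposition: R_A = 15553/432 kN, M_A = 33455/432 kN·m, R_B = 26783/432 kN, M_B = -40645/432 kN·m

R_A = 15553/432 kN, M_A = 33455/432 kN·m, R_B = 26783/432 kN, M_B = -40645/432 kN·m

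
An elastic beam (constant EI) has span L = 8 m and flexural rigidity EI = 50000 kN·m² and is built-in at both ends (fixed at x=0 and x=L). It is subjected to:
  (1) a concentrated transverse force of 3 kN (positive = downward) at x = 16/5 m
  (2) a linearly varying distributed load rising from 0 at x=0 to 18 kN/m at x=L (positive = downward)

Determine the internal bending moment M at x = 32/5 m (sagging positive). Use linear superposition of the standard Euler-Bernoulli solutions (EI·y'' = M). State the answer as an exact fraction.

Load 1 — point force P=3 kN at a=16/5 m (b=L-a=24/5):
  M_1 = Pa²(a+3b)(L-x)/L³ - Pa²b/L²  [x>a] = 3·(16/5)²·((16/5)+3·(24/5))·(8-(32/5))/8³ - 3·(16/5)²·(24/5)/8² = -384/625 kN·m
Load 2 — triangular load w₀=18 kN/m (0→w₀ over full span):
  M_2 = 3w₀Lx/20 - w₀L²/30 - w₀x³/(6L) = 3·18·8·(32/5)/20 - 18·8²/30 - 18·(32/5)³/(6·8) = 192/125 kN·m
Superposition: M = Σ M_i = 576/625 kN·m ≈ 0.921600 kN·m

M(32/5) = 576/625 kN·m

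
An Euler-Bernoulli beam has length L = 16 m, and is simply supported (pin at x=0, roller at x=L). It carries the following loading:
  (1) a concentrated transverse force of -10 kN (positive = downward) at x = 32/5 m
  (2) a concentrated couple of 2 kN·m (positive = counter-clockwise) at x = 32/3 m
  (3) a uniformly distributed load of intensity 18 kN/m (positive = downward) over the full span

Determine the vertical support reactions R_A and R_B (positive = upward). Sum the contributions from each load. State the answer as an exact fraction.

Load 1 — point force P=-10 kN at a=32/5 m (b=L-a=48/5):
  R_A = Pb/L = (-10)·(48/5)/16 = -6 kN
  R_B = Pa/L = (-10)·(32/5)/16 = -4 kN
Load 2 — applied couple M₀=2 kN·m at a=32/3 m (b=L-a=16/3):
  R_A = M₀/L = 2/16 = 1/8 kN
  R_B = -M₀/L = -2/16 = -1/8 kN
Load 3 — uniform load w=18 kN/m over full span:
  R_A = wL/2 = 18·16/2 = 144 kN
  R_B = wL/2 = 18·16/2 = 144 kN
Superposition: R_A = 1105/8 kN, R_B = 1119/8 kN

R_A = 1105/8 kN, R_B = 1119/8 kN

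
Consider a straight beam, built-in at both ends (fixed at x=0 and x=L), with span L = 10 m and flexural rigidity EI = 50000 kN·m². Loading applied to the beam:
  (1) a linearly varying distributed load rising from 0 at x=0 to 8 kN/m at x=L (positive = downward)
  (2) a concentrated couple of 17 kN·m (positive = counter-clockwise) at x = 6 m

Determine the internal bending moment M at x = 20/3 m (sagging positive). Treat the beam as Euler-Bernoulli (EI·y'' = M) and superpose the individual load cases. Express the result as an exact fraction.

Load 1 — triangular load w₀=8 kN/m (0→w₀ over full span):
  M_1 = 3w₀Lx/20 - w₀L²/30 - w₀x³/(6L) = 3·8·10·(20/3)/20 - 8·10²/30 - 8·(20/3)³/(6·10) = 1120/81 kN·m
Load 2 — applied couple M₀=17 kN·m at a=6 m (b=L-a=4):
  M_2 = R_Ax - M_A - M₀  [x>a] with R_A=306/125, M_A=136/25 = (306/125)·(20/3) - (136/25) - 17 = -153/25 kN·m
Superposition: M = Σ M_i = 15607/2025 kN·m ≈ 7.707160 kN·m

M(20/3) = 15607/2025 kN·m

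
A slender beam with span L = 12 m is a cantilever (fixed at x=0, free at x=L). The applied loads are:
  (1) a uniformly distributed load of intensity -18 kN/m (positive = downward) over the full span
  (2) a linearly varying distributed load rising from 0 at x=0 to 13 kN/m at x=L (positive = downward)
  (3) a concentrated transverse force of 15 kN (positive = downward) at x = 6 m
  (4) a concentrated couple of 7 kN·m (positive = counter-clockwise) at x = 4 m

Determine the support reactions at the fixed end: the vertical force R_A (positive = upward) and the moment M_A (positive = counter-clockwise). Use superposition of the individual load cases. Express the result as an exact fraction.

Load 1 — uniform load w=-18 kN/m over full span:
  R_A = wL = (-18)·12 = -216 kN
  M_A = wL²/2 = (-18)·12²/2 = -1296 kN·m
Load 2 — triangular load w₀=13 kN/m (0→w₀ over full span):
  R_A = w₀L/2 = 13·12/2 = 78 kN
  M_A = w₀L²/3 = 13·12²/3 = 624 kN·m
Load 3 — point force P=15 kN at a=6 m (b=L-a=6):
  R_A = P = 15 kN
  M_A = Pa = 15·6 = 90 kN·m
Load 4 — applied couple M₀=7 kN·m at a=4 m (b=L-a=8):
  R_A = 0 kN
  M_A = -M₀ = -7 kN·m
Superposition: R_A = -123 kN, M_A = -589 kN·m

R_A = -123 kN, M_A = -589 kN·m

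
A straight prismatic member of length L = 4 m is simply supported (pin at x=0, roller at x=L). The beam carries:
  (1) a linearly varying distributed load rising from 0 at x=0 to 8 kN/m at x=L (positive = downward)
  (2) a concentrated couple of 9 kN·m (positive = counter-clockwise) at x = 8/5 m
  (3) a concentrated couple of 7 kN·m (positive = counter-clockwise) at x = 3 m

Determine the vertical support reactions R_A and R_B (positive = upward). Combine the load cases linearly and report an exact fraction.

R_A = 28/3 kN, R_B = 20/3 kN

Load 1 — triangular load w₀=8 kN/m (0→w₀ over full span):
  R_A = w₀L/6 = 8·4/6 = 16/3 kN
  R_B = w₀L/3 = 8·4/3 = 32/3 kN
Load 2 — applied couple M₀=9 kN·m at a=8/5 m (b=L-a=12/5):
  R_A = M₀/L = 9/4 kN
  R_B = -M₀/L = -9/4 kN
Load 3 — applied couple M₀=7 kN·m at a=3 m (b=L-a=1):
  R_A = M₀/L = 7/4 kN
  R_B = -M₀/L = -7/4 kN
Superposition: R_A = 28/3 kN, R_B = 20/3 kN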